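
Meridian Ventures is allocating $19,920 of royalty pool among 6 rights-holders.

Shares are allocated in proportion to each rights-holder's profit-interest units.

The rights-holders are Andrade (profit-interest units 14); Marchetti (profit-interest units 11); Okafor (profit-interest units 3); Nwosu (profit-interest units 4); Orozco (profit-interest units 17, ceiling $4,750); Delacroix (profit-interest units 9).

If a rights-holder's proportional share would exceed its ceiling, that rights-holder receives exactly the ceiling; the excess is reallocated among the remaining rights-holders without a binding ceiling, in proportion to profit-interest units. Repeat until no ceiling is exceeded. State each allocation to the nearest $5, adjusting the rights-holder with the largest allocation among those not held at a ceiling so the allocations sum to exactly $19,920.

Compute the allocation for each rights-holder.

Andrade: $5,180 · Marchetti: $4,070 · Okafor: $1,110 · Nwosu: $1,480 · Orozco: $4,750 · Delacroix: $3,330

Sum of profit-interest units: 58.
Unconstrained shares: Andrade 4,808.28; Marchetti 3,777.93; Okafor 1,030.34; Nwosu 1,373.79; Orozco 5,838.62; Delacroix 3,091.03.
Capped: Orozco ($4,750); balance $15,170 reallocated over remaining profit-interest units 41.
Remaining shares: Andrade 5,180.00 → $5,180; Marchetti 4,070.00 → $4,070; Okafor 1,110.00 → $1,110; Nwosu 1,480.00 → $1,480; Delacroix 3,330.00 → $3,330.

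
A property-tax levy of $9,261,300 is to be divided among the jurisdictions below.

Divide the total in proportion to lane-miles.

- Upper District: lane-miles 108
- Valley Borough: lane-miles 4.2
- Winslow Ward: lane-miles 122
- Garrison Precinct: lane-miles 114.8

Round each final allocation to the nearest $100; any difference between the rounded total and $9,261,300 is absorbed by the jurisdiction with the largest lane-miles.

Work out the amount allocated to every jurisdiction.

Upper District: $2,866,000 | Valley Borough: $111,500 | Winslow Ward: $3,237,400 | Garrison Precinct: $3,046,400

Lane-miles total: 349.
Unrounded shares: Upper District 108/349 × $9,261,300 = 2,865,961.03; Valley Borough 4.2/349 × $9,261,300 = 111,454.04; Winslow Ward 122/349 × $9,261,300 = 3,237,474.50; Garrison Precinct 114.8/349 × $9,261,300 = 3,046,410.43.
After rounding ($100): Upper District $2,866,000; Valley Borough $111,500; Winslow Ward $3,237,500; Garrison Precinct $3,046,400. Sum = $9,261,400.
Difference $9,261,300 − $9,261,400 = −$100 applied to largest lane-miles (Winslow Ward): Winslow Ward becomes $3,237,400.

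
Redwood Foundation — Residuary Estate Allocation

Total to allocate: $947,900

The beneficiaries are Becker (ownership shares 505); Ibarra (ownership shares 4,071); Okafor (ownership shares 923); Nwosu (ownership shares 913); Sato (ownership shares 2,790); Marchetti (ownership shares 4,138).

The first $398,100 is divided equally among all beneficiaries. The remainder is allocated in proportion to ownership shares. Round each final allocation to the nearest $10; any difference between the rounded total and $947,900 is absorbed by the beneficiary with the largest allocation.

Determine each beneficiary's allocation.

First tranche $398,100 split equally: $66,350 each.
Remainder $549,800 by ownership shares (total 13,340): Becker 20,813.27 → $20,810; Ibarra 167,783.79 → $167,780; Okafor 38,040.88 → $38,040; Nwosu 37,628.74 → $37,630; Sato 114,988.16 → $114,990; Marchetti 170,545.16 → $170,550.
Totals: Becker $66,350 + $20,810 = $87,160; Ibarra $66,350 + $167,780 = $234,130; Okafor $66,350 + $38,040 = $104,390; Nwosu $66,350 + $37,630 = $103,980; Sato $66,350 + $114,990 = $181,340; Marchetti $66,350 + $170,550 = $236,900.

Becker: $87,160 | Ibarra: $234,130 | Okafor: $104,390 | Nwosu: $103,980 | Sato: $181,340 | Marchetti: $236,900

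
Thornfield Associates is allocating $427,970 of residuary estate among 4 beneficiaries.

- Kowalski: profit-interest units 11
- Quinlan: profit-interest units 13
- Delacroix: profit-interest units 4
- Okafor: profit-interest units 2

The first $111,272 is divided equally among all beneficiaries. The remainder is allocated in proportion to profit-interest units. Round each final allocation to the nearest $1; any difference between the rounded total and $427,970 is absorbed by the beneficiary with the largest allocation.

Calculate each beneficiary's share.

Kowalski: $143,941; Quinlan: $165,054; Delacroix: $70,044; Okafor: $48,931

First tranche $111,272 split equally: $27,818 each.
Remainder $316,698 by profit-interest units (total 30): Kowalski 116,122.60 → $116,123; Quinlan 137,235.80 → $137,236; Delacroix 42,226.40 → $42,226; Okafor 21,113.20 → $21,113.
Totals: Kowalski $27,818 + $116,123 = $143,941; Quinlan $27,818 + $137,236 = $165,054; Delacroix $27,818 + $42,226 = $70,044; Okafor $27,818 + $21,113 = $48,931.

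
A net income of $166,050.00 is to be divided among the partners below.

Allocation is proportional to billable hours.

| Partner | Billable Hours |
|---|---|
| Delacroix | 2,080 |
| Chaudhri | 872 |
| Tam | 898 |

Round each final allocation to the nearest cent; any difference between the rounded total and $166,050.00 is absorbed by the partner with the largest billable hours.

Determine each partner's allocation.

Sum of billable hours: 2,080 + 872 + 898 = 3,850.
Proportional shares: Delacroix 89,710.1299; Chaudhri 37,609.2468; Tam 38,730.6234.
Rounded to nearest cent: Delacroix $89,710.13; Chaudhri $37,609.25; Tam $38,730.62. Sum = $166,050.00.
Sum already equals the total — no adjustment.

Delacroix: $89,710.13 · Chaudhri: $37,609.25 · Tam: $38,730.62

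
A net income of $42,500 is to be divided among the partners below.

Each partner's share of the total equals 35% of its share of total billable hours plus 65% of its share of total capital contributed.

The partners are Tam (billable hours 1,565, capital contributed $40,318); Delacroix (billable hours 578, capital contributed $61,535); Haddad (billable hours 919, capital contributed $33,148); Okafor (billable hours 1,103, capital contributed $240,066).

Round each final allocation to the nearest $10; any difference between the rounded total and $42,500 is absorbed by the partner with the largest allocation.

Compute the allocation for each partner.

Tam: $8,560; Delacroix: $6,600; Haddad: $5,720; Okafor: $21,620

Billable hours total 4,165; capital contributed total 375,067.
Combined weights (35% billable hours + 65% capital contributed): Tam 0.2014; Delacroix 0.1552; Haddad 0.1347; Okafor 0.5087.
Raw shares: Tam 8,558.85; Delacroix 6,596.55; Haddad 5,723.61; Okafor 21,620.99.
After rounding ($10): Tam $8,560; Delacroix $6,600; Haddad $5,720; Okafor $21,620. Sum = $42,500.
No rounding difference to absorb.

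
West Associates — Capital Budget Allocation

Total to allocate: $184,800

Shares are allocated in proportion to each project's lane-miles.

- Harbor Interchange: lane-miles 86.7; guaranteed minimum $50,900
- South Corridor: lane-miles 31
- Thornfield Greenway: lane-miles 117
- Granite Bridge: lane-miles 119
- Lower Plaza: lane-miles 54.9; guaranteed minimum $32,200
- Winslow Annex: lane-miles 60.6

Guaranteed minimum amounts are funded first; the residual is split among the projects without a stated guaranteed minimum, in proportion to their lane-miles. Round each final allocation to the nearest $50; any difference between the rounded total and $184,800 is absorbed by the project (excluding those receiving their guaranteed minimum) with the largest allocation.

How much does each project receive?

Fund the minimums — Harbor Interchange $50,900; Lower Plaza $32,200. Balance $101,700.
Balance split over remaining lane-miles 327.6: South Corridor 9,623.63 → $9,600; Thornfield Greenway 36,321.43 → $36,300; Granite Bridge 36,942.31 → $36,950; Winslow Annex 18,812.64 → $18,800.
Rounding difference +$50 applied to Granite Bridge → $37,000.

Harbor Interchange: $50,900 · South Corridor: $9,600 · Thornfield Greenway: $36,300 · Granite Bridge: $37,000 · Lower Plaza: $32,200 · Winslow Annex: $18,800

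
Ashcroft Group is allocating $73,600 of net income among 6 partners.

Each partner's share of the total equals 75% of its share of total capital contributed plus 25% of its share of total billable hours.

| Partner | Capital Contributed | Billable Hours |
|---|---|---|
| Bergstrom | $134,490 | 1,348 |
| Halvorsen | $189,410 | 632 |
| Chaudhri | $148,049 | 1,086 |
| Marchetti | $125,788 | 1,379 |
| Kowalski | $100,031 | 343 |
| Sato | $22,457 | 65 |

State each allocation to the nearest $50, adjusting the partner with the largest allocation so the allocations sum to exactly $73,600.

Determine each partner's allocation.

Totals — capital contributed 720,225, billable hours 4,853.
Composite weights (75% capital contributed + 25% billable hours): Bergstrom 0.2095; Halvorsen 0.2298; Chaudhri 0.2101; Marchetti 0.2020; Kowalski 0.1218; Sato 0.0267.
Proportional shares: Bergstrom 15,418.58; Halvorsen 16,913.11; Chaudhri 15,464.41; Marchetti 14,869.17; Kowalski 8,967.12; Sato 1,967.61.
At nearest $50: Bergstrom $15,400; Halvorsen $16,900; Chaudhri $15,450; Marchetti $14,850; Kowalski $8,950; Sato $1,950. Sum = $73,500.
Difference $73,600 − $73,500 = +$100 applied to largest allocation (Halvorsen): Halvorsen becomes $17,000.

Bergstrom: $15,400; Halvorsen: $17,000; Chaudhri: $15,450; Marchetti: $14,850; Kowalski: $8,950; Sato: $1,950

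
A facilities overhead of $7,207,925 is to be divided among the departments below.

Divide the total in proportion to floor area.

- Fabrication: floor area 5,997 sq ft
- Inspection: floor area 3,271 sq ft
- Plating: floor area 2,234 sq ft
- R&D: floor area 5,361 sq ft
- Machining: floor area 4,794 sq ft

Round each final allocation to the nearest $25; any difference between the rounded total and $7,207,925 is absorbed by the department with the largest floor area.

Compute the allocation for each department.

Fabrication: $1,995,950 · Inspection: $1,088,650 · Plating: $743,525 · R&D: $1,784,250 · Machining: $1,595,550

Combined floor area = 21,657.
Proportional shares: Fabrication 5,997/21,657 × $7,207,925 = 1,995,933.24; Inspection 3,271/21,657 × $7,207,925 = 1,088,660.60; Plating 2,234/21,657 × $7,207,925 = 743,524.24; R&D 5,361/21,657 × $7,207,925 = 1,784,258.48; Machining 4,794/21,657 × $7,207,925 = 1,595,548.43.
At nearest $25: Fabrication $1,995,925; Inspection $1,088,650; Plating $743,525; R&D $1,784,250; Machining $1,595,550. Sum = $7,207,900.
Difference $7,207,925 − $7,207,900 = +$25 applied to largest floor area (Fabrication): Fabrication becomes $1,995,950.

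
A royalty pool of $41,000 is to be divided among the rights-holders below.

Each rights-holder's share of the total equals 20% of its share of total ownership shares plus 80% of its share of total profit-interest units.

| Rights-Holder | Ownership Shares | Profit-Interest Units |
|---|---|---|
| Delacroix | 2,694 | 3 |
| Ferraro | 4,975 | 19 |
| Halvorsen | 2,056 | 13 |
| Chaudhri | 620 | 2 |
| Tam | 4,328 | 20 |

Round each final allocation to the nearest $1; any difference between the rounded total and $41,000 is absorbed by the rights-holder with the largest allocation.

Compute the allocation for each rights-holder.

Totals — ownership shares 14,673, profit-interest units 57.
Combined weights (20% ownership shares + 80% profit-interest units): Delacroix 0.0788; Ferraro 0.3345; Halvorsen 0.2105; Chaudhri 0.0365; Tam 0.3397.
Raw shares: Delacroix 3,231.86; Ferraro 13,713.61; Halvorsen 8,629.70; Chaudhri 1,497.36; Tam 13,927.47.
Rounded to nearest $1: Delacroix $3,232; Ferraro $13,714; Halvorsen $8,630; Chaudhri $1,497; Tam $13,927. Sum = $41,000.
No rounding difference to absorb.

Delacroix: $3,232 | Ferraro: $13,714 | Halvorsen: $8,630 | Chaudhri: $1,497 | Tam: $13,927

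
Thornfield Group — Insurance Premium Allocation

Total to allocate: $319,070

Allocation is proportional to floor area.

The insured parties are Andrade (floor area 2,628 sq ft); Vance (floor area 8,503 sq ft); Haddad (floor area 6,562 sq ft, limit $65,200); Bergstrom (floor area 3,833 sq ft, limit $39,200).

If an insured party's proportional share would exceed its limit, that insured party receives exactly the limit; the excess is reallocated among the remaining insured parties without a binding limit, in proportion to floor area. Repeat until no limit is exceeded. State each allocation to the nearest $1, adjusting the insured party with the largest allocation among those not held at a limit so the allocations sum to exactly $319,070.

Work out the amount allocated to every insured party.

Andrade: $50,683 | Vance: $163,987 | Haddad: $65,200 | Bergstrom: $39,200

Total floor area = 21,526.
Proportional shares (ignoring caps): Andrade 38,953.64; Vance 126,036.06; Haddad 97,265.51; Bergstrom 56,814.80.
Cap binds for Haddad ($65,200), Bergstrom ($39,200); balance $214,670 reallocated over remaining floor area 11,131.
Shares after redistribution: Andrade 50,683.03 → $50,683; Vance 163,986.97 → $163,987.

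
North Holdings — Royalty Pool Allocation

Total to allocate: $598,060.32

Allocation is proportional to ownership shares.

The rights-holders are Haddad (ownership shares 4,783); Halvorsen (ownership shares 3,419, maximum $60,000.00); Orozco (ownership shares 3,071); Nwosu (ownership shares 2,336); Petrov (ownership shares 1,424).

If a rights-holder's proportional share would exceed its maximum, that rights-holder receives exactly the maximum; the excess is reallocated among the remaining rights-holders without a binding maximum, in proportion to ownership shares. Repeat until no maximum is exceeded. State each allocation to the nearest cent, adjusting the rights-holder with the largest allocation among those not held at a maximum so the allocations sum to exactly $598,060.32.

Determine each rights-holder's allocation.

Ownership shares total: 15,033.
Unconstrained shares: Haddad 190,282.8784; Halvorsen 136,018.6413; Orozco 122,174.0998; Nwosu 92,933.4735; Petrov 56,651.2270.
Capped: Halvorsen ($60,000.00); remaining pool $538,060.32 reallocated over remaining ownership shares 11,614.
Redistributed shares: Haddad 221,589.6772 → $221,589.68; Orozco 142,275.1199 → $142,275.12; Nwosu 108,223.6015 → $108,223.60; Petrov 65,971.9214 → $65,971.92.

Haddad: $221,589.68 | Halvorsen: $60,000.00 | Orozco: $142,275.12 | Nwosu: $108,223.60 | Petrov: $65,971.92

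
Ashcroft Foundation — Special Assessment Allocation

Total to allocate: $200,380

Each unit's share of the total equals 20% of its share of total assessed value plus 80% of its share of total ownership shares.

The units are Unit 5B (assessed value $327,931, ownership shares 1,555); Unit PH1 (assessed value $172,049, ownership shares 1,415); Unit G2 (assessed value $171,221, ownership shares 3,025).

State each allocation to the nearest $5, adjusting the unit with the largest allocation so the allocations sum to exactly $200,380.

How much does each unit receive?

Unit 5B: $61,160; Unit PH1: $48,110; Unit G2: $91,110

Assessed value total 671,201; ownership shares total 5,995.
Composite weights (20% assessed value + 80% ownership shares): Unit 5B 0.3052; Unit PH1 0.2401; Unit G2 0.4547.
Proportional shares: Unit 5B 61,160.17; Unit PH1 48,109.24; Unit G2 91,110.59.
After rounding ($5): Unit 5B $61,160; Unit PH1 $48,110; Unit G2 $91,110. Sum = $200,380.
Sum already equals the total — no adjustment.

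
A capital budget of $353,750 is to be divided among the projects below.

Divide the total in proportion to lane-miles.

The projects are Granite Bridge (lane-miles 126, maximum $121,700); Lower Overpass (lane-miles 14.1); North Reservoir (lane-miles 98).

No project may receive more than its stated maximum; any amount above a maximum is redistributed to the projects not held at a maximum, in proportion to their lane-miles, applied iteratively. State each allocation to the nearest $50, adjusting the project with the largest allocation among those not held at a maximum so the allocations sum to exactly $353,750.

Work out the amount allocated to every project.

Granite Bridge: $121,700 · Lower Overpass: $29,200 · North Reservoir: $202,850

Sum of lane-miles: 238.1.
Proportional shares (ignoring caps): Granite Bridge 187,200.76; Lower Overpass 20,948.66; North Reservoir 145,600.59.
Cap binds for Granite Bridge ($121,700); remaining pool $232,050 reallocated over remaining lane-miles 112.1.
Remaining shares: Lower Overpass 29,187.38 → $29,200; North Reservoir 202,862.62 → $202,850.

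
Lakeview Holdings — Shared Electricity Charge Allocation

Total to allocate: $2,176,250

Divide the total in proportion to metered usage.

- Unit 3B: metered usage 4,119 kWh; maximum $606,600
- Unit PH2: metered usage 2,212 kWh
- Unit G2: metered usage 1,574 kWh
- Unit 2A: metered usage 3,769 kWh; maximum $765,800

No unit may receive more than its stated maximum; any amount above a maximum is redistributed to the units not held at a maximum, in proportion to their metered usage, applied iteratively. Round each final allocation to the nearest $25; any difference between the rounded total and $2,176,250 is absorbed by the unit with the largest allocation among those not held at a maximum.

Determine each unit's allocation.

Sum of metered usage: 11,674.
Pro-rata shares before constraints: Unit 3B 767,857.95; Unit PH2 412,357.80; Unit G2 293,422.78; Unit 2A 702,611.47.
Held at cap: Unit 3B ($606,600); residual $1,569,650 reallocated over remaining metered usage 7,555.
Held at cap: Unit 2A ($765,800); residual $803,850 reallocated over remaining metered usage 3,786.
Redistributed shares: Unit PH2 469,655.63 → $469,650; Unit G2 334,194.37 → $334,200.

Unit 3B: $606,600; Unit PH2: $469,650; Unit G2: $334,200; Unit 2A: $765,800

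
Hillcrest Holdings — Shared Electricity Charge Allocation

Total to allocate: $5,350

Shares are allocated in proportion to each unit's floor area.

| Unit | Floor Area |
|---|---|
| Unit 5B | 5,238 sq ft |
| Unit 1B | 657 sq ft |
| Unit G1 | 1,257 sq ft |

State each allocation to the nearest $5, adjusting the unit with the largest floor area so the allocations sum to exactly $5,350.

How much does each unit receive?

Unit 5B: $3,920 · Unit 1B: $490 · Unit G1: $940

Sum of floor area: 5,238 + 657 + 1,257 = 7,152.
Pro-rata amounts: Unit 5B 3,918.25; Unit 1B 491.46; Unit G1 940.29.
After rounding ($5): Unit 5B $3,920; Unit 1B $490; Unit G1 $940. Sum = $5,350.
Sum already equals the total — no adjustment.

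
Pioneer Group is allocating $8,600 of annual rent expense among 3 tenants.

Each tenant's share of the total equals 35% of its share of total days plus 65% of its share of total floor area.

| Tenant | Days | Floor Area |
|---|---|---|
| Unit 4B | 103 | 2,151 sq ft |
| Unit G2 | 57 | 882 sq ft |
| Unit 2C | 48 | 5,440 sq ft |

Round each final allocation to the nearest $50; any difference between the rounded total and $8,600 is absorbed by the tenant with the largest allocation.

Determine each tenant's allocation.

Totals — days 208, floor area 8,473.
Combined weights (35% days + 65% floor area): Unit 4B 0.3383; Unit G2 0.1636; Unit 2C 0.4981.
Raw shares: Unit 4B 2,909.64; Unit G2 1,406.75; Unit 2C 4,283.62.
At nearest $50: Unit 4B $2,900; Unit G2 $1,400; Unit 2C $4,300. Sum = $8,600.
Sum already equals the total — no adjustment.

Unit 4B: $2,900 | Unit G2: $1,400 | Unit 2C: $4,300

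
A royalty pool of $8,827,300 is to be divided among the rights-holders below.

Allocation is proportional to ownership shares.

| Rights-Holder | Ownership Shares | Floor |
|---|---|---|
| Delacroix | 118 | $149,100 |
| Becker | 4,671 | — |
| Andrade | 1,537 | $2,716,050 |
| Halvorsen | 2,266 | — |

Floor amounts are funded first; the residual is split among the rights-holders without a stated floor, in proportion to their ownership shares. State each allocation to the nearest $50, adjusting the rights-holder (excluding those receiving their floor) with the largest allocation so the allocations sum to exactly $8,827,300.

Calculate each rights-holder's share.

Delacroix: $149,100 · Becker: $4,014,600 · Andrade: $2,716,050 · Halvorsen: $1,947,550

Fund the minimums — Delacroix $149,100; Andrade $2,716,050. Balance $5,962,150.
Balance split over remaining ownership shares 6,937: Becker 4,014,588.82 → $4,014,600; Halvorsen 1,947,561.18 → $1,947,550.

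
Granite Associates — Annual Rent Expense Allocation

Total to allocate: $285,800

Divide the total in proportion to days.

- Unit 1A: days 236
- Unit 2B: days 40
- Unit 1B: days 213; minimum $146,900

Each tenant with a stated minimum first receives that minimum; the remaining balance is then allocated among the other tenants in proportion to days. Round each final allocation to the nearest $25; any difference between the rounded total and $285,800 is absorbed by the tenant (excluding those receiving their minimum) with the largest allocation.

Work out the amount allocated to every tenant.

Unit 1A: $118,775 | Unit 2B: $20,125 | Unit 1B: $146,900

Minimums first: Unit 1B $146,900. Residual $138,900.
Residual split over remaining days 276: Unit 1A 118,769.57 → $118,775; Unit 2B 20,130.43 → $20,125.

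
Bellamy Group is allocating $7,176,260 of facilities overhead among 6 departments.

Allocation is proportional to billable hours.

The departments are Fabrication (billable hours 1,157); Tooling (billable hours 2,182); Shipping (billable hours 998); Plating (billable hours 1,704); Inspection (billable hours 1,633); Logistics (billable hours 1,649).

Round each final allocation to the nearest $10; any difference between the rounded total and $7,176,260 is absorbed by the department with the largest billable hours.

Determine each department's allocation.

Sum of billable hours: 9,323.
Raw shares: Fabrication 1,157/9,323 × $7,176,260 = 890,585.95; Tooling 2,182/9,323 × $7,176,260 = 1,679,566.59; Shipping 998/9,323 × $7,176,260 = 768,197.73; Plating 1,704/9,323 × $7,176,260 = 1,311,632.20; Inspection 1,633/9,323 × $7,176,260 = 1,256,980.86; Logistics 1,649/9,323 × $7,176,260 = 1,269,296.66.
Rounded to nearest $10: Fabrication $890,590; Tooling $1,679,570; Shipping $768,200; Plating $1,311,630; Inspection $1,256,980; Logistics $1,269,300. Sum = $7,176,270.
Difference $7,176,260 − $7,176,270 = −$10 applied to largest billable hours (Tooling): Tooling becomes $1,679,560.

Fabrication: $890,590 · Tooling: $1,679,560 · Shipping: $768,200 · Plating: $1,311,630 · Inspection: $1,256,980 · Logistics: $1,269,300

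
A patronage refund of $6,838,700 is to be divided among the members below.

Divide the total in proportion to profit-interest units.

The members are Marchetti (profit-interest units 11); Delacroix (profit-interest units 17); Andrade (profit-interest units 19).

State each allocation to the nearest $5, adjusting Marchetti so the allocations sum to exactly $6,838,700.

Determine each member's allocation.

Marchetti: $1,600,550; Delacroix: $2,473,570; Andrade: $2,764,580

Combined profit-interest units = 47.
Unrounded shares: Marchetti 11/47 × $6,838,700 = 1,600,546.81; Delacroix 17/47 × $6,838,700 = 2,473,572.34; Andrade 19/47 × $6,838,700 = 2,764,580.85.
After rounding ($5): Marchetti $1,600,545; Delacroix $2,473,570; Andrade $2,764,580. Sum = $6,838,695.
Difference $6,838,700 − $6,838,695 = +$5 applied to Marchetti: Marchetti becomes $1,600,550.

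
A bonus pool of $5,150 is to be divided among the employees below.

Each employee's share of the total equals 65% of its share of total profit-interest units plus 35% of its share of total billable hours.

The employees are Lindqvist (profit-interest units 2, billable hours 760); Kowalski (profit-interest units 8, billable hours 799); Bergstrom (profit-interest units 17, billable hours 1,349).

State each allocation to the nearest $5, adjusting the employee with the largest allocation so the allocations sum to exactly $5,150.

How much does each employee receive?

Lindqvist: $720 · Kowalski: $1,485 · Bergstrom: $2,945

Profit-interest units total 27; billable hours total 2,908.
Combined weights (65% profit-interest units + 35% billable hours): Lindqvist 0.1396; Kowalski 0.2888; Bergstrom 0.5716.
Proportional shares: Lindqvist 719.04; Kowalski 1,487.11; Bergstrom 2,943.85.
After rounding ($5): Lindqvist $720; Kowalski $1,485; Bergstrom $2,945. Sum = $5,150.
Sum already equals the total — no adjustment.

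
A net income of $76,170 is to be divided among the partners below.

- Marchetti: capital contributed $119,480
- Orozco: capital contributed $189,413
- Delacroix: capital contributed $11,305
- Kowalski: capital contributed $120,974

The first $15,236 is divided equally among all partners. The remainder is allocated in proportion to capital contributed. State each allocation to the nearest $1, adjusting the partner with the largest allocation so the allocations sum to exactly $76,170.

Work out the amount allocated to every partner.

Marchetti: $20,311 | Orozco: $29,971 | Delacroix: $5,370 | Kowalski: $20,518

$15,236 shared equally gives $3,809 per partner.
Remainder $60,934 by capital contributed (total 441,172): Marchetti 16,502.39 → $16,502; Orozco 26,161.43 → $26,161; Delacroix 1,561.43 → $1,561; Kowalski 16,708.74 → $16,709.
Rounding difference +$1 on remainder applied to Orozco.
Totals: Marchetti $3,809 + $16,502 = $20,311; Orozco $3,809 + $26,162 = $29,971; Delacroix $3,809 + $1,561 = $5,370; Kowalski $3,809 + $16,709 = $20,518.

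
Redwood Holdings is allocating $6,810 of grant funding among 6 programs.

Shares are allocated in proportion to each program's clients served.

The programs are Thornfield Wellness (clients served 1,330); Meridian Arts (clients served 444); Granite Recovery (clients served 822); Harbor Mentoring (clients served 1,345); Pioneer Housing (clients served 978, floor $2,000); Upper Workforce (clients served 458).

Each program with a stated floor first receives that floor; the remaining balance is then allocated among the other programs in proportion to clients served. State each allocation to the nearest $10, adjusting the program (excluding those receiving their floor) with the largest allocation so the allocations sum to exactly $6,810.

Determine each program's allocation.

Guaranteed amounts: Pioneer Housing $2,000. Residual $4,810.
Residual split over remaining clients served 4,399: Thornfield Wellness 1,454.26 → $1,450; Meridian Arts 485.48 → $490; Granite Recovery 898.80 → $900; Harbor Mentoring 1,470.66 → $1,470; Upper Workforce 500.79 → $500.

Thornfield Wellness: $1,450; Meridian Arts: $490; Granite Recovery: $900; Harbor Mentoring: $1,470; Pioneer Housing: $2,000; Upper Workforce: $500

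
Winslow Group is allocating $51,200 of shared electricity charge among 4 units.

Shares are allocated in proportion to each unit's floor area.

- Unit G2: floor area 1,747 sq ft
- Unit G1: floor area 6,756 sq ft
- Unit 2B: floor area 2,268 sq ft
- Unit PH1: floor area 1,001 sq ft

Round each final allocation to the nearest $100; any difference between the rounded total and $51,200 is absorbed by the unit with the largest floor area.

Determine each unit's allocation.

Total floor area = 11,772.
Pro-rata amounts: Unit G2 1,747/11,772 × $51,200 = 7,598.23; Unit G1 6,756/11,772 × $51,200 = 29,383.89; Unit 2B 2,268/11,772 × $51,200 = 9,864.22; Unit PH1 1,001/11,772 × $51,200 = 4,353.65.
Rounded to nearest $100: Unit G2 $7,600; Unit G1 $29,400; Unit 2B $9,900; Unit PH1 $4,400. Sum = $51,300.
Difference $51,200 − $51,300 = −$100 applied to largest floor area (Unit G1): Unit G1 becomes $29,300.

Unit G2: $7,600; Unit G1: $29,300; Unit 2B: $9,900; Unit PH1: $4,400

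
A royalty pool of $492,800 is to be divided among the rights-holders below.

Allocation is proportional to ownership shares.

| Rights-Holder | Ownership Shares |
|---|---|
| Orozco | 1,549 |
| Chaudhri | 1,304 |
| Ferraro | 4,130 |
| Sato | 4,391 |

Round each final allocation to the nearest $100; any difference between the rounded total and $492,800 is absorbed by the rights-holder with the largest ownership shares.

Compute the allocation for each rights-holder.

Sum of ownership shares: 11,374.
Unrounded shares: Orozco 1,549/11,374 × $492,800 = 67,113.35; Chaudhri 1,304/11,374 × $492,800 = 56,498.26; Ferraro 4,130/11,374 × $492,800 = 178,940.04; Sato 4,391/11,374 × $492,800 = 190,248.36.
Rounded to nearest $100: Orozco $67,100; Chaudhri $56,500; Ferraro $178,900; Sato $190,200. Sum = $492,700.
Difference $492,800 − $492,700 = +$100 applied to largest ownership shares (Sato): Sato becomes $190,300.

Orozco: $67,100 · Chaudhri: $56,500 · Ferraro: $178,900 · Sato: $190,300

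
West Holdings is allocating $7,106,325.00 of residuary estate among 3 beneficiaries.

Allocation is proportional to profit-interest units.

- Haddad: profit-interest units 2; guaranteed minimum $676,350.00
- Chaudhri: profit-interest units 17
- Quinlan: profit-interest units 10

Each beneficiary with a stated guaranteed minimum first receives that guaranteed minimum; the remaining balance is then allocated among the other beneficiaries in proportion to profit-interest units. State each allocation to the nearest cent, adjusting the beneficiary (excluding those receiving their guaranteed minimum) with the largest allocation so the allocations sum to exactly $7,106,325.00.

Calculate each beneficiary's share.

Fund the minimums — Haddad $676,350.00. Remaining pool $6,429,975.00.
Remaining pool split over remaining profit-interest units 27: Chaudhri 4,048,502.7778 → $4,048,502.78; Quinlan 2,381,472.2222 → $2,381,472.22.

Haddad: $676,350.00; Chaudhri: $4,048,502.78; Quinlan: $2,381,472.22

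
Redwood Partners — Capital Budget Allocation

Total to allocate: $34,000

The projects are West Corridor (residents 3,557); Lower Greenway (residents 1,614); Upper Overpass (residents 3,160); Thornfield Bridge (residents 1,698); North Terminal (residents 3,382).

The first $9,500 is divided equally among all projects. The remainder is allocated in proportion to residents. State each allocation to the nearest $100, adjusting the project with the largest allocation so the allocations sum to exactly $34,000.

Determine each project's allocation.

West Corridor: $8,400 | Lower Greenway: $4,800 | Upper Overpass: $7,700 | Thornfield Bridge: $5,000 | North Terminal: $8,100

Equal tier: $9,500 ÷ 5 = $1,900 apiece.
Remainder $24,500 by residents (total 13,411): West Corridor 6,498.14 → $6,500; Lower Greenway 2,948.55 → $2,900; Upper Overpass 5,772.87 → $5,800; Thornfield Bridge 3,102.01 → $3,100; North Terminal 6,178.44 → $6,200.
Totals: West Corridor $1,900 + $6,500 = $8,400; Lower Greenway $1,900 + $2,900 = $4,800; Upper Overpass $1,900 + $5,800 = $7,700; Thornfield Bridge $1,900 + $3,100 = $5,000; North Terminal $1,900 + $6,200 = $8,100.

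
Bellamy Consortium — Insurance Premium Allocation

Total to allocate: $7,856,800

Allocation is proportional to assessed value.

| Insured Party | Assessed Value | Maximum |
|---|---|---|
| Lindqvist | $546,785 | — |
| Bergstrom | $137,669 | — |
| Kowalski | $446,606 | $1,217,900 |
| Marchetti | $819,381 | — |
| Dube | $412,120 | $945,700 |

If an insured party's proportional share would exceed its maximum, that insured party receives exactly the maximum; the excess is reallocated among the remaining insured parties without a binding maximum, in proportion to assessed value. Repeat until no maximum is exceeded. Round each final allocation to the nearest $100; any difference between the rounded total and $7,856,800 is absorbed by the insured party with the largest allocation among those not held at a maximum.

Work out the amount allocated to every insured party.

Lindqvist: $2,070,000 | Bergstrom: $521,200 | Kowalski: $1,217,900 | Marchetti: $3,102,000 | Dube: $945,700

Assessed value total: 2,362,561.
Pro-rata shares before constraints: Lindqvist 1,818,357.45; Bergstrom 457,824.28; Kowalski 1,485,207.80; Marchetti 2,724,887.37; Dube 1,370,523.10.
Cap binds for Kowalski ($1,217,900), Dube ($945,700); residual $5,693,200 reallocated over remaining assessed value 1,503,835.
Remaining shares: Lindqvist 2,070,011.91 → $2,070,000; Bergstrom 521,185.60 → $521,200; Marchetti 3,102,002.49 → $3,102,000.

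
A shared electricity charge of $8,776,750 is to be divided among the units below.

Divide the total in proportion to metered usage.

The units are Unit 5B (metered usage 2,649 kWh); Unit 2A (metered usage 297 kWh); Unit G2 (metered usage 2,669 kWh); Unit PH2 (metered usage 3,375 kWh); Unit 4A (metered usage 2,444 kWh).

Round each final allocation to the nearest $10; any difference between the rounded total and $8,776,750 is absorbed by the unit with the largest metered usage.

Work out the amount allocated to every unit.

Sum of metered usage: 2,649 + 297 + 2,669 + 3,375 + 2,444 = 11,434.
Raw shares: Unit 5B 2,033,375.09; Unit 2A 227,977.50; Unit G2 2,048,727.11; Unit PH2 2,590,653.42; Unit 4A 1,876,016.88.
Rounded to nearest $10: Unit 5B $2,033,380; Unit 2A $227,980; Unit G2 $2,048,730; Unit PH2 $2,590,650; Unit 4A $1,876,020. Sum = $8,776,760.
Difference $8,776,750 − $8,776,760 = −$10 applied to largest metered usage (Unit PH2): Unit PH2 becomes $2,590,640.

Unit 5B: $2,033,380 | Unit 2A: $227,980 | Unit G2: $2,048,730 | Unit PH2: $2,590,640 | Unit 4A: $1,876,020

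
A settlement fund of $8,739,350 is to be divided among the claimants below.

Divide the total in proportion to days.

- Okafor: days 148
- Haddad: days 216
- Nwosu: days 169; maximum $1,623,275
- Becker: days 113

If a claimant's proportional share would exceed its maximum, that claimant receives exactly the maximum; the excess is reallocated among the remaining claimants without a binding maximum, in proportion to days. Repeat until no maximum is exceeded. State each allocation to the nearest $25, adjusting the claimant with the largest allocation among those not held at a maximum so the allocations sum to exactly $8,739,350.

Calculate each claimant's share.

Days total: 646.
Pro-rata shares before constraints: Okafor 2,002,204.02; Haddad 2,922,135.60; Nwosu 2,286,300.54; Becker 1,528,709.83.
Held at cap: Nwosu ($1,623,275); balance $7,116,075 reallocated over remaining days 477.
Redistributed shares: Okafor 2,207,922.64 → $2,207,925; Haddad 3,222,373.58 → $3,222,375; Becker 1,685,778.77 → $1,685,775.

Okafor: $2,207,925; Haddad: $3,222,375; Nwosu: $1,623,275; Becker: $1,685,775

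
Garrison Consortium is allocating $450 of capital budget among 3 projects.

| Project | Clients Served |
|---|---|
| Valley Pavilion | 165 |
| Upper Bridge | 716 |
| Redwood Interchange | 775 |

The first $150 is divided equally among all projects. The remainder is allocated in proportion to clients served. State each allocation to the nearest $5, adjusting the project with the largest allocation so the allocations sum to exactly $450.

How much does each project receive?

Valley Pavilion: $80 · Upper Bridge: $180 · Redwood Interchange: $190

First tranche $150 split equally: $50 each.
Remainder $300 by clients served (total 1,656): Valley Pavilion 29.89 → $30; Upper Bridge 129.71 → $130; Redwood Interchange 140.40 → $140.
Totals: Valley Pavilion $50 + $30 = $80; Upper Bridge $50 + $130 = $180; Redwood Interchange $50 + $140 = $190.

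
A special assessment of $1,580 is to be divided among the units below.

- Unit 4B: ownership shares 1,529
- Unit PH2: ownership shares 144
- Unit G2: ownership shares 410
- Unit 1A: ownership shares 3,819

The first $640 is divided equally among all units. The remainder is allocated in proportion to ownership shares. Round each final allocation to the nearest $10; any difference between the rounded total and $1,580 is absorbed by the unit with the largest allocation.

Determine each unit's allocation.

Unit 4B: $400 | Unit PH2: $180 | Unit G2: $230 | Unit 1A: $770

$640 shared equally gives $160 per unit.
Remainder $940 by ownership shares (total 5,902): Unit 4B 243.52 → $240; Unit PH2 22.93 → $20; Unit G2 65.30 → $70; Unit 1A 608.24 → $610.
Totals: Unit 4B $160 + $240 = $400; Unit PH2 $160 + $20 = $180; Unit G2 $160 + $70 = $230; Unit 1A $160 + $610 = $770.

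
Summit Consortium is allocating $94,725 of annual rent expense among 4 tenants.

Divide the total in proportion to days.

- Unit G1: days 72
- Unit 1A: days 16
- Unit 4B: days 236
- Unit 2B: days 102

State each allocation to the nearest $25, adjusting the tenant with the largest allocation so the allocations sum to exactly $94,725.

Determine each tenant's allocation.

Unit G1: $16,000 · Unit 1A: $3,550 · Unit 4B: $52,500 · Unit 2B: $22,675

Days total: 426.
Pro-rata amounts: Unit G1 72/426 × $94,725 = 16,009.86; Unit 1A 16/426 × $94,725 = 3,557.75; Unit 4B 236/426 × $94,725 = 52,476.76; Unit 2B 102/426 × $94,725 = 22,680.63.
Rounded to nearest $25: Unit G1 $16,000; Unit 1A $3,550; Unit 4B $52,475; Unit 2B $22,675. Sum = $94,700.
Difference $94,725 − $94,700 = +$25 applied to largest allocation (Unit 4B): Unit 4B becomes $52,500.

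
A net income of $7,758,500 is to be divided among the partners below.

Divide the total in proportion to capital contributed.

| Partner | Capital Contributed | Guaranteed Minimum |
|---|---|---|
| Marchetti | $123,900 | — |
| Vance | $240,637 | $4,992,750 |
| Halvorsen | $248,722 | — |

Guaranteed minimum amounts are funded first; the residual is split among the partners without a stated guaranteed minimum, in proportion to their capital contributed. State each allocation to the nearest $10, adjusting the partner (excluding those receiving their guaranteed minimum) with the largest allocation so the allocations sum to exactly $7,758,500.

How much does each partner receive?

Marchetti: $919,640 · Vance: $4,992,750 · Halvorsen: $1,846,110

Minimums first: Vance $4,992,750. Remaining pool $2,765,750.
Remaining pool split over remaining capital contributed 372,622: Marchetti 919,635.52 → $919,640; Halvorsen 1,846,114.48 → $1,846,110.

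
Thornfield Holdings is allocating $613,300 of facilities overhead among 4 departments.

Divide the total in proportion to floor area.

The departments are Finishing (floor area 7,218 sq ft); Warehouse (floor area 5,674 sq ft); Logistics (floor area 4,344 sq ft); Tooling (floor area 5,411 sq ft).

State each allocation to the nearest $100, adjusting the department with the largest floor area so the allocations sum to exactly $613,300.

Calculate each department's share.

Finishing: $195,500; Warehouse: $153,700; Logistics: $117,600; Tooling: $146,500

Sum of floor area: 7,218 + 5,674 + 4,344 + 5,411 = 22,647.
Unrounded shares: Finishing 195,469.57; Warehouse 153,656.74; Logistics 117,639.21; Tooling 146,534.48.
At nearest $100: Finishing $195,500; Warehouse $153,700; Logistics $117,600; Tooling $146,500. Sum = $613,300.
Rounded total matches; no reconciliation needed.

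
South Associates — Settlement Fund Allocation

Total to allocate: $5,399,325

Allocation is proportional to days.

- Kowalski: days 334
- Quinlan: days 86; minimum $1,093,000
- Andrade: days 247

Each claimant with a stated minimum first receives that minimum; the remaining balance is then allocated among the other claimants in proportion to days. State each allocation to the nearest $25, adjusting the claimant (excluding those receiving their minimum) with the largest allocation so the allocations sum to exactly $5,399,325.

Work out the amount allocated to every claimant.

Kowalski: $2,475,575 | Quinlan: $1,093,000 | Andrade: $1,830,750

Guaranteed amounts: Quinlan $1,093,000. Balance $4,306,325.
Balance split over remaining days 581: Kowalski 2,475,580.98 → $2,475,575; Andrade 1,830,744.02 → $1,830,750.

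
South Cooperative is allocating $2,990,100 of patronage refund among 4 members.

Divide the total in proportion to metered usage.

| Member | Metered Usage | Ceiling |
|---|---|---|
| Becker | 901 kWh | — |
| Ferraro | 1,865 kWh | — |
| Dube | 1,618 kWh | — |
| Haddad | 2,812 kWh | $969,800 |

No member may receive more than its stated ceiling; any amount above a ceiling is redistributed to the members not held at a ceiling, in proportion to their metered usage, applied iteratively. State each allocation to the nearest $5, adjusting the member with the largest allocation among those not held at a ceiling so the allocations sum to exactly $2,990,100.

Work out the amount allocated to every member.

Metered usage total: 7,196.
Unconstrained shares: Becker 374,385.78; Ferraro 774,949.49; Dube 672,315.43; Haddad 1,168,449.31.
Cap binds for Haddad ($969,800); residual $2,020,300 reallocated over remaining metered usage 4,384.
Shares after redistribution: Becker 415,212.20 → $415,210; Ferraro 859,457.00 → $859,455; Dube 745,630.79 → $745,630.
Rounding difference +$5 applied to Ferraro → $859,460.

Becker: $415,210; Ferraro: $859,460; Dube: $745,630; Haddad: $969,800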